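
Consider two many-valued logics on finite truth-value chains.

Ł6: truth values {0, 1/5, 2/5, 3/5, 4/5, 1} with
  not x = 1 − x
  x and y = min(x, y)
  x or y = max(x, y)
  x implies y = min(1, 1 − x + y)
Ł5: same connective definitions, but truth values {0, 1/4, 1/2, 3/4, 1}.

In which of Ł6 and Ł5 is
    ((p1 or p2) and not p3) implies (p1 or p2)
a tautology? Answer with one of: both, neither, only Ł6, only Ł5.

In Ł6: every assignment gives 1 — tautology.
In Ł5: every assignment gives 1 — tautology.

both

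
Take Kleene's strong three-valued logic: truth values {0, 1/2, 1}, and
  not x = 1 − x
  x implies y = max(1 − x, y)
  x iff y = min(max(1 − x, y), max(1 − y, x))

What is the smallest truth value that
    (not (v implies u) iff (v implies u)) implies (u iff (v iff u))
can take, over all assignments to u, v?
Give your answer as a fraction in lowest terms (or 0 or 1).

1/2

Take u = 0, v = 1/2:
v implies u = 1/2 implies 0 = 1/2
not (v implies u) = not 1/2 = 1/2
v implies u = 1/2 implies 0 = 1/2
not (v implies u) iff (v implies u) = 1/2 iff 1/2 = 1/2
v iff u = 1/2 iff 0 = 1/2
u iff (v iff u) = 0 iff 1/2 = 1/2
(not (v implies u) iff (v implies u)) implies (u iff (v iff u)) = 1/2 implies 1/2 = 1/2
No assignment yields a value below 1/2, so this is the minimum.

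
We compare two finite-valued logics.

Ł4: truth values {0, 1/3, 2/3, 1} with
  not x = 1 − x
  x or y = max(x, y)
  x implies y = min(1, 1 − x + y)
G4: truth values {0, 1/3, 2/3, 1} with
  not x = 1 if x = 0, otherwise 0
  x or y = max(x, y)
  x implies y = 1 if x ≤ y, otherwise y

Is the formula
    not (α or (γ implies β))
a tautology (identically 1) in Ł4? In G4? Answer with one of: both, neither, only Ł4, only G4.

neither

In Ł4: at α = 0, β = 0, γ = 0 the value is 0 — not a tautology.
In G4: at α = 0, β = 0, γ = 0 the value is 0 — not a tautology.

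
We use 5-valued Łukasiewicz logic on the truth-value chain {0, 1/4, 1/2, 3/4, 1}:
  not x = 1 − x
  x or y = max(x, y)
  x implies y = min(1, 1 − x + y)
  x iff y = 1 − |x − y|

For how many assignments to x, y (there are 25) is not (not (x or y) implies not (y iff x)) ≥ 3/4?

2

value 1: 1 assignment (counts)
value 3/4: 1 assignment (counts)
value 1/2: 3 assignments
value 1/4: 3 assignments
value 0: 17 assignments
So 2 of the 25 assignments meet the threshold.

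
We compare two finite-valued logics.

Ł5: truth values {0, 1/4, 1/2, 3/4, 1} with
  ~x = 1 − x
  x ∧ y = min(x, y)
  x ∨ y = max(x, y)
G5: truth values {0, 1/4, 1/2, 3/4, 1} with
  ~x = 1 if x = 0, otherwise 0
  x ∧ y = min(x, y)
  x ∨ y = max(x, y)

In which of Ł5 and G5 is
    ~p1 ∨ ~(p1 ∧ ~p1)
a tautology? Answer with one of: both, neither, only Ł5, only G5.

only G5

In Ł5: at p1 = 1/4 the value is 3/4 — not a tautology.
In G5: every assignment gives 1 — tautology.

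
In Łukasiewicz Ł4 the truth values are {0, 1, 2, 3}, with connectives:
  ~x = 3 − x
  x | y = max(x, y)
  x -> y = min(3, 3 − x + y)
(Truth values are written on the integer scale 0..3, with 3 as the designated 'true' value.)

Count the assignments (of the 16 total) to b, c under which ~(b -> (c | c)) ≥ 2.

3

b = 0, c = 0 ↦ 0  <
b = 0, c = 1 ↦ 0  <
b = 0, c = 2 ↦ 0  <
b = 0, c = 3 ↦ 0  <
b = 1, c = 0 ↦ 1  <
b = 1, c = 1 ↦ 0  <
b = 1, c = 2 ↦ 0  <
b = 1, c = 3 ↦ 0  <
b = 2, c = 0 ↦ 2  ≥
b = 2, c = 1 ↦ 1  <
b = 2, c = 2 ↦ 0  <
b = 2, c = 3 ↦ 0  <
b = 3, c = 0 ↦ 3  ≥
b = 3, c = 1 ↦ 2  ≥
b = 3, c = 2 ↦ 1  <
b = 3, c = 3 ↦ 0  <
So 3 of the 16 assignments meet the threshold.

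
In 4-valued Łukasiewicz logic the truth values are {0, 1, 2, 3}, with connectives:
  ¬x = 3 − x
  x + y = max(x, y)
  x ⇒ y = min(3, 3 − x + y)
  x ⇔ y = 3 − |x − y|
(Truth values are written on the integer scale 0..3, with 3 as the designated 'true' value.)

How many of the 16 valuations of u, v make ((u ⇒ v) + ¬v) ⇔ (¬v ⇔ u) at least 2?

u = 0, v = 0 ↦ 0  <
u = 0, v = 1 ↦ 1  <
u = 0, v = 2 ↦ 2  ≥
u = 0, v = 3 ↦ 3  ≥
u = 1, v = 0 ↦ 1  <
u = 1, v = 1 ↦ 2  ≥
u = 1, v = 2 ↦ 3  ≥
u = 1, v = 3 ↦ 2  ≥
u = 2, v = 0 ↦ 2  ≥
u = 2, v = 1 ↦ 2  ≥
u = 2, v = 2 ↦ 2  ≥
u = 2, v = 3 ↦ 1  <
u = 3, v = 0 ↦ 3  ≥
u = 3, v = 1 ↦ 3  ≥
u = 3, v = 2 ↦ 2  ≥
u = 3, v = 3 ↦ 0  <
So 11 of the 16 assignments meet the threshold.

11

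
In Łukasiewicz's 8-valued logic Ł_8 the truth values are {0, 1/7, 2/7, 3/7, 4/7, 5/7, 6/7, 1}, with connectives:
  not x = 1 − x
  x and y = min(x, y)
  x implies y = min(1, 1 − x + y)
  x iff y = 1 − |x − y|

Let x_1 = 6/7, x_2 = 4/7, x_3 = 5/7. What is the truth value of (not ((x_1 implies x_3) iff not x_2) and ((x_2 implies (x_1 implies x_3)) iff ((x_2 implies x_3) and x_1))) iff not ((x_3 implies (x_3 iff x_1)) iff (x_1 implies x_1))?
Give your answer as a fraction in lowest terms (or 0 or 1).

4/7

x_1 implies x_3 = 6/7 implies 5/7 = 6/7
not x_2 = not 4/7 = 3/7
(x_1 implies x_3) iff not x_2 = 6/7 iff 3/7 = 4/7
not ((x_1 implies x_3) iff not x_2) = not 4/7 = 3/7
x_1 implies x_3 = 6/7 implies 5/7 = 6/7
x_2 implies (x_1 implies x_3) = 4/7 implies 6/7 = 1
x_2 implies x_3 = 4/7 implies 5/7 = 1
(x_2 implies x_3) and x_1 = 1 and 6/7 = 6/7
(x_2 implies (x_1 implies x_3)) iff ((x_2 implies x_3) and x_1) = 1 iff 6/7 = 6/7
not ((x_1 implies x_3) iff not x_2) and ((x_2 implies (x_1 implies x_3)) iff ((x_2 implies x_3) and x_1)) = 3/7 and 6/7 = 3/7
x_3 iff x_1 = 5/7 iff 6/7 = 6/7
x_3 implies (x_3 iff x_1) = 5/7 implies 6/7 = 1
x_1 implies x_1 = 6/7 implies 6/7 = 1
(x_3 implies (x_3 iff x_1)) iff (x_1 implies x_1) = 1 iff 1 = 1
not ((x_3 implies (x_3 iff x_1)) iff (x_1 implies x_1)) = not 1 = 0
(not ((x_1 implies x_3) iff not x_2) and ((x_2 implies (x_1 implies x_3)) iff ((x_2 implies x_3) and x_1))) iff not ((x_3 implies (x_3 iff x_1)) iff (x_1 implies x_1)) = 3/7 iff 0 = 4/7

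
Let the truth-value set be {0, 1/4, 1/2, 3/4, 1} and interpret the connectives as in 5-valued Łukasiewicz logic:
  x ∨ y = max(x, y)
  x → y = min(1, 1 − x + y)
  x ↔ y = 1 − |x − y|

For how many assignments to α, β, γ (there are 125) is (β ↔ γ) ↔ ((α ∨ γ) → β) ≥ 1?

value 1: 59 assignments (counts)
value 3/4: 28 assignments
value 1/2: 20 assignments
value 1/4: 12 assignments
value 0: 6 assignments
So 59 of the 125 assignments meet the threshold.

59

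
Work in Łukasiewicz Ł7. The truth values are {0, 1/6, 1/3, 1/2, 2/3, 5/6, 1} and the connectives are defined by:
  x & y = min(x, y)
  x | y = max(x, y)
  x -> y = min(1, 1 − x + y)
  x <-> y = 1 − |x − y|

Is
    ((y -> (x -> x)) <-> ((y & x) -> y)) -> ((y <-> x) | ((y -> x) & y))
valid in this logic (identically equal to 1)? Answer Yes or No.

Counterexample: take x = 0, y = 1/6.
x -> x = 0 -> 0 = 1
y -> (x -> x) = 1/6 -> 1 = 1
y & x = 1/6 & 0 = 0
(y & x) -> y = 0 -> 1/6 = 1
(y -> (x -> x)) <-> ((y & x) -> y) = 1 <-> 1 = 1
y <-> x = 1/6 <-> 0 = 5/6
y -> x = 1/6 -> 0 = 5/6
(y -> x) & y = 5/6 & 1/6 = 1/6
(y <-> x) | ((y -> x) & y) = 5/6 | 1/6 = 5/6
((y -> (x -> x)) <-> ((y & x) -> y)) -> ((y <-> x) | ((y -> x) & y)) = 1 -> 5/6 = 5/6
This gives 5/6 ≠ 1.

No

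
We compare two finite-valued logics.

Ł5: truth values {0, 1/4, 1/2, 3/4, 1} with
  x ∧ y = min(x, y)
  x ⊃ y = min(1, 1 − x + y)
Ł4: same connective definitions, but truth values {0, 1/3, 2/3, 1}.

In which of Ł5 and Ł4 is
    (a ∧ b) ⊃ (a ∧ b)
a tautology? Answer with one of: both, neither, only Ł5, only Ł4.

both

In Ł5: every assignment gives 1 — tautology.
In Ł4: every assignment gives 1 — tautology.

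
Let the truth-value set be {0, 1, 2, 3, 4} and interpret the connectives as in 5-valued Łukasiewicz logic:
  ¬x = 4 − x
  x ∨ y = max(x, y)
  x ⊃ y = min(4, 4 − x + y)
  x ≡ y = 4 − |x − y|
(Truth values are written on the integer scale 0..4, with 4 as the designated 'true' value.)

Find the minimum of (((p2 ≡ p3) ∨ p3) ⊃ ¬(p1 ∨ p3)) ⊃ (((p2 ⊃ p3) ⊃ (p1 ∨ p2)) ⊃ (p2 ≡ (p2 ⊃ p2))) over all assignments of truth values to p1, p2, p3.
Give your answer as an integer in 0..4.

Take p1 = 0, p2 = 2, p3 = 0:
p2 ≡ p3 = 2 ≡ 0 = 2
(p2 ≡ p3) ∨ p3 = 2 ∨ 0 = 2
p1 ∨ p3 = 0 ∨ 0 = 0
¬(p1 ∨ p3) = ¬0 = 4
((p2 ≡ p3) ∨ p3) ⊃ ¬(p1 ∨ p3) = 2 ⊃ 4 = 4
p2 ⊃ p3 = 2 ⊃ 0 = 2
p1 ∨ p2 = 0 ∨ 2 = 2
(p2 ⊃ p3) ⊃ (p1 ∨ p2) = 2 ⊃ 2 = 4
p2 ⊃ p2 = 2 ⊃ 2 = 4
p2 ≡ (p2 ⊃ p2) = 2 ≡ 4 = 2
((p2 ⊃ p3) ⊃ (p1 ∨ p2)) ⊃ (p2 ≡ (p2 ⊃ p2)) = 4 ⊃ 2 = 2
(((p2 ≡ p3) ∨ p3) ⊃ ¬(p1 ∨ p3)) ⊃ (((p2 ⊃ p3) ⊃ (p1 ∨ p2)) ⊃ (p2 ≡ (p2 ⊃ p2))) = 4 ⊃ 2 = 2
No assignment yields a value below 2, so this is the minimum.

2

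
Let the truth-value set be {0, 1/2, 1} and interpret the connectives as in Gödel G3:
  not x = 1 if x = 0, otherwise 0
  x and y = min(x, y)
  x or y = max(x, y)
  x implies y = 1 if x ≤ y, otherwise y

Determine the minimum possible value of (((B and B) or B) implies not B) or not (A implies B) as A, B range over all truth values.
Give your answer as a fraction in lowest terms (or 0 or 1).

0

Take A = 0, B = 1/2:
B and B = 1/2 and 1/2 = 1/2
(B and B) or B = 1/2 or 1/2 = 1/2
not B = not 1/2 = 0
((B and B) or B) implies not B = 1/2 implies 0 = 0
A implies B = 0 implies 1/2 = 1
not (A implies B) = not 1 = 0
(((B and B) or B) implies not B) or not (A implies B) = 0 or 0 = 0
No assignment yields a value below 0, so this is the minimum.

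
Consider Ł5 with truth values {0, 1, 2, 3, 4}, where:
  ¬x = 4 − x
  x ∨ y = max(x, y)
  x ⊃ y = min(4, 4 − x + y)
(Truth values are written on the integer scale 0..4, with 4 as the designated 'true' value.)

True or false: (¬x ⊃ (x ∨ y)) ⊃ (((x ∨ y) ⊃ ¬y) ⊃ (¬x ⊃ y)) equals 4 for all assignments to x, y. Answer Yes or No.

No

Counterexample: take x = 1, y = 0.
¬x = ¬1 = 3
x ∨ y = 1 ∨ 0 = 1
¬x ⊃ (x ∨ y) = 3 ⊃ 1 = 2
x ∨ y = 1 ∨ 0 = 1
¬y = ¬0 = 4
(x ∨ y) ⊃ ¬y = 1 ⊃ 4 = 4
¬x = ¬1 = 3
¬x ⊃ y = 3 ⊃ 0 = 1
((x ∨ y) ⊃ ¬y) ⊃ (¬x ⊃ y) = 4 ⊃ 1 = 1
(¬x ⊃ (x ∨ y)) ⊃ (((x ∨ y) ⊃ ¬y) ⊃ (¬x ⊃ y)) = 2 ⊃ 1 = 3
This gives 3 ≠ 4.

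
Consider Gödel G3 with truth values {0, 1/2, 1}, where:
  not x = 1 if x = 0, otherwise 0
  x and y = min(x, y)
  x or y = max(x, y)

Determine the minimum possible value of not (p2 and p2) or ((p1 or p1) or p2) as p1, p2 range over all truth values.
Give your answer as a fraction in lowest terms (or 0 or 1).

1/2

Take p1 = 0, p2 = 1/2:
p2 and p2 = 1/2 and 1/2 = 1/2
not (p2 and p2) = not 1/2 = 0
p1 or p1 = 0 or 0 = 0
(p1 or p1) or p2 = 0 or 1/2 = 1/2
not (p2 and p2) or ((p1 or p1) or p2) = 0 or 1/2 = 1/2
No assignment yields a value below 1/2, so this is the minimum.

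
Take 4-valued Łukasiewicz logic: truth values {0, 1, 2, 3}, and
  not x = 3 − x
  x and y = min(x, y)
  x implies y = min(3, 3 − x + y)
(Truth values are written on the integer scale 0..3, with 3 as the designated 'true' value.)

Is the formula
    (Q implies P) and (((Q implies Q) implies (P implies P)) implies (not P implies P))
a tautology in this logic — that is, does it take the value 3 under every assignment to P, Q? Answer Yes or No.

Counterexample: take P = 0, Q = 0.
Q implies P = 0 implies 0 = 3
Q implies Q = 0 implies 0 = 3
P implies P = 0 implies 0 = 3
(Q implies Q) implies (P implies P) = 3 implies 3 = 3
not P = not 0 = 3
not P implies P = 3 implies 0 = 0
((Q implies Q) implies (P implies P)) implies (not P implies P) = 3 implies 0 = 0
(Q implies P) and (((Q implies Q) implies (P implies P)) implies (not P implies P)) = 3 and 0 = 0
This gives 0 ≠ 3.

No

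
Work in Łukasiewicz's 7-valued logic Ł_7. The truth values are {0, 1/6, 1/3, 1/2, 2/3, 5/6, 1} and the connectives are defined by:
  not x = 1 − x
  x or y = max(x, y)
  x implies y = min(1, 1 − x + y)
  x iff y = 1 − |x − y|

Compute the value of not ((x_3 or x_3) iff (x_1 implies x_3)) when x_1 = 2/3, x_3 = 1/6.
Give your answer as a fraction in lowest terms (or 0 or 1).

1/3

x_3 or x_3 = 1/6 or 1/6 = 1/6
x_1 implies x_3 = 2/3 implies 1/6 = 1/2
(x_3 or x_3) iff (x_1 implies x_3) = 1/6 iff 1/2 = 2/3
not ((x_3 or x_3) iff (x_1 implies x_3)) = not 2/3 = 1/3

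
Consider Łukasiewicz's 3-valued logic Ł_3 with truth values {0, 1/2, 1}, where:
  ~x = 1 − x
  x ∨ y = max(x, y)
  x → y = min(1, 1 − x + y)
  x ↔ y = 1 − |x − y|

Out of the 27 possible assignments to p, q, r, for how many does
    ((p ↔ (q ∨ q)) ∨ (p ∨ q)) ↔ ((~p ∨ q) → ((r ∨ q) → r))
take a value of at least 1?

value 1: 16 assignments (counts)
value 1/2: 8 assignments
value 0: 3 assignments
So 16 of the 27 assignments meet the threshold.

16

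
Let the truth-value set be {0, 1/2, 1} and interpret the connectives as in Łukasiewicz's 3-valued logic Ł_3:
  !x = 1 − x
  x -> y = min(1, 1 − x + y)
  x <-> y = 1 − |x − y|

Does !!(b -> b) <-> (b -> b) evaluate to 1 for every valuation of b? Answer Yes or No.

b = 0 ↦ 1
b = 1/2 ↦ 1
b = 1 ↦ 1
Every assignment gives a value ≥ 1.

Yes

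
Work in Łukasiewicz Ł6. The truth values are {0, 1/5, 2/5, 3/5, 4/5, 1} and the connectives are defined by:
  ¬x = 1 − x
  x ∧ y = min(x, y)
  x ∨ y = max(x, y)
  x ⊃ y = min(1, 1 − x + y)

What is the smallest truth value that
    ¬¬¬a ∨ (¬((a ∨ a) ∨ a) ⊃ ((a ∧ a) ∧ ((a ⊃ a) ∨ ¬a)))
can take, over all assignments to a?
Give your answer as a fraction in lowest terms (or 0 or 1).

Take a = 1/5:
¬a = ¬1/5 = 4/5
¬¬a = ¬4/5 = 1/5
¬¬¬a = ¬1/5 = 4/5
a ∨ a = 1/5 ∨ 1/5 = 1/5
(a ∨ a) ∨ a = 1/5 ∨ 1/5 = 1/5
¬((a ∨ a) ∨ a) = ¬1/5 = 4/5
a ∧ a = 1/5 ∧ 1/5 = 1/5
a ⊃ a = 1/5 ⊃ 1/5 = 1
¬a = ¬1/5 = 4/5
(a ⊃ a) ∨ ¬a = 1 ∨ 4/5 = 1
(a ∧ a) ∧ ((a ⊃ a) ∨ ¬a) = 1/5 ∧ 1 = 1/5
¬((a ∨ a) ∨ a) ⊃ ((a ∧ a) ∧ ((a ⊃ a) ∨ ¬a)) = 4/5 ⊃ 1/5 = 2/5
¬¬¬a ∨ (¬((a ∨ a) ∨ a) ⊃ ((a ∧ a) ∧ ((a ⊃ a) ∨ ¬a))) = 4/5 ∨ 2/5 = 4/5
No assignment yields a value below 4/5, so this is the minimum.

4/5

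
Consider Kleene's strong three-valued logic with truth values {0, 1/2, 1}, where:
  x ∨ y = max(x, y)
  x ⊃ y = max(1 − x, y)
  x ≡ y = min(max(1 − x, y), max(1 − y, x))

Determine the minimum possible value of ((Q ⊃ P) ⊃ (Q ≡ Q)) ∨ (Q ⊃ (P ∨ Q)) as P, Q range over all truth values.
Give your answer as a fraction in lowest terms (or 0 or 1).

1/2

Take P = 0, Q = 1/2:
Q ⊃ P = 1/2 ⊃ 0 = 1/2
Q ≡ Q = 1/2 ≡ 1/2 = 1/2
(Q ⊃ P) ⊃ (Q ≡ Q) = 1/2 ⊃ 1/2 = 1/2
P ∨ Q = 0 ∨ 1/2 = 1/2
Q ⊃ (P ∨ Q) = 1/2 ⊃ 1/2 = 1/2
((Q ⊃ P) ⊃ (Q ≡ Q)) ∨ (Q ⊃ (P ∨ Q)) = 1/2 ∨ 1/2 = 1/2
No assignment yields a value below 1/2, so this is the minimum.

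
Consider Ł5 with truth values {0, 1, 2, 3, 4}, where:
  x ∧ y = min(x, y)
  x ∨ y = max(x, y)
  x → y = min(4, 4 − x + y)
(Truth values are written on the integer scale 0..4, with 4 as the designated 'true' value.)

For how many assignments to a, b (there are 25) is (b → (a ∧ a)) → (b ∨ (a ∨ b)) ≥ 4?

value 4: 13 assignments (counts)
value 3: 5 assignments
value 2: 4 assignments
value 1: 2 assignments
value 0: 1 assignment
So 13 of the 25 assignments meet the threshold.

13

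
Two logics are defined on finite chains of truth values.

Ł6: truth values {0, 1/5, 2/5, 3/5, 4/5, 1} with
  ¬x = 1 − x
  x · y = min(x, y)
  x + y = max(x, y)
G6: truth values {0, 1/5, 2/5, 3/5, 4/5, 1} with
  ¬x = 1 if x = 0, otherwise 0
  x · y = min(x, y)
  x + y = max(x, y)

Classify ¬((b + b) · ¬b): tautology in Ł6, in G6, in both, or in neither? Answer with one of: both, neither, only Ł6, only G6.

only G6

In Ł6: at b = 1/5 the value is 4/5 — not a tautology.
In G6: every assignment gives 1 — tautology.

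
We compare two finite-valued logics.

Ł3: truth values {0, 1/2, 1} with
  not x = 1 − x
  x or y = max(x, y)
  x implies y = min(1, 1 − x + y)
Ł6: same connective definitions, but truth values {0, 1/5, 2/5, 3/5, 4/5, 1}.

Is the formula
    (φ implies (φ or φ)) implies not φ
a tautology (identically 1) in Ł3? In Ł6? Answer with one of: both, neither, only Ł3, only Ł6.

neither

In Ł3: at φ = 1/2 the value is 1/2 — not a tautology.
In Ł6: at φ = 1/5 the value is 4/5 — not a tautology.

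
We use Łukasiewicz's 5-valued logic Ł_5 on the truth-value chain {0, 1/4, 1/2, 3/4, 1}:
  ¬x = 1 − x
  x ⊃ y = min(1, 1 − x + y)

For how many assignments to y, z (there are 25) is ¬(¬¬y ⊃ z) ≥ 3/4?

value 1: 1 assignment (counts)
value 3/4: 2 assignments (counts)
value 1/2: 3 assignments
value 1/4: 4 assignments
value 0: 15 assignments
So 3 of the 25 assignments meet the threshold.

3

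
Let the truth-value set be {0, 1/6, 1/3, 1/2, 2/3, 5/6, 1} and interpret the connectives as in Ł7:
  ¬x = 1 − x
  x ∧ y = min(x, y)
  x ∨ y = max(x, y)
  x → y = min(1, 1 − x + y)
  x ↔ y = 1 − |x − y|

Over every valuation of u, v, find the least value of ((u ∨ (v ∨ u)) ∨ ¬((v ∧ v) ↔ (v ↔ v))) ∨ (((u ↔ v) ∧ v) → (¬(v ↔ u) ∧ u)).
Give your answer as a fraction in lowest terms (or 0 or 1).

Take u = 0, v = 1/2:
v ∨ u = 1/2 ∨ 0 = 1/2
u ∨ (v ∨ u) = 0 ∨ 1/2 = 1/2
v ∧ v = 1/2 ∧ 1/2 = 1/2
v ↔ v = 1/2 ↔ 1/2 = 1
(v ∧ v) ↔ (v ↔ v) = 1/2 ↔ 1 = 1/2
¬((v ∧ v) ↔ (v ↔ v)) = ¬1/2 = 1/2
(u ∨ (v ∨ u)) ∨ ¬((v ∧ v) ↔ (v ↔ v)) = 1/2 ∨ 1/2 = 1/2
u ↔ v = 0 ↔ 1/2 = 1/2
(u ↔ v) ∧ v = 1/2 ∧ 1/2 = 1/2
v ↔ u = 1/2 ↔ 0 = 1/2
¬(v ↔ u) = ¬1/2 = 1/2
¬(v ↔ u) ∧ u = 1/2 ∧ 0 = 0
((u ↔ v) ∧ v) → (¬(v ↔ u) ∧ u) = 1/2 → 0 = 1/2
((u ∨ (v ∨ u)) ∨ ¬((v ∧ v) ↔ (v ↔ v))) ∨ (((u ↔ v) ∧ v) → (¬(v ↔ u) ∧ u)) = 1/2 ∨ 1/2 = 1/2
No assignment yields a value below 1/2, so this is the minimum.

1/2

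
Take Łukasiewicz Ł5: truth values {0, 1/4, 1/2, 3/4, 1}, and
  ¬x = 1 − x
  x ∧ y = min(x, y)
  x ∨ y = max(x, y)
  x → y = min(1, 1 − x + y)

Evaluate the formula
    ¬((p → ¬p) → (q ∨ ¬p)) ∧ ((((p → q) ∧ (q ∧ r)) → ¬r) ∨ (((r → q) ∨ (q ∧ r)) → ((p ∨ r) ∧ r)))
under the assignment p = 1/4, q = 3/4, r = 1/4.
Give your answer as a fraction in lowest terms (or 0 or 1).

1/4

¬p = ¬1/4 = 3/4
p → ¬p = 1/4 → 3/4 = 1
¬p = ¬1/4 = 3/4
q ∨ ¬p = 3/4 ∨ 3/4 = 3/4
(p → ¬p) → (q ∨ ¬p) = 1 → 3/4 = 3/4
¬((p → ¬p) → (q ∨ ¬p)) = ¬3/4 = 1/4
p → q = 1/4 → 3/4 = 1
q ∧ r = 3/4 ∧ 1/4 = 1/4
(p → q) ∧ (q ∧ r) = 1 ∧ 1/4 = 1/4
¬r = ¬1/4 = 3/4
((p → q) ∧ (q ∧ r)) → ¬r = 1/4 → 3/4 = 1
r → q = 1/4 → 3/4 = 1
q ∧ r = 3/4 ∧ 1/4 = 1/4
(r → q) ∨ (q ∧ r) = 1 ∨ 1/4 = 1
p ∨ r = 1/4 ∨ 1/4 = 1/4
(p ∨ r) ∧ r = 1/4 ∧ 1/4 = 1/4
((r → q) ∨ (q ∧ r)) → ((p ∨ r) ∧ r) = 1 → 1/4 = 1/4
(((p → q) ∧ (q ∧ r)) → ¬r) ∨ (((r → q) ∨ (q ∧ r)) → ((p ∨ r) ∧ r)) = 1 ∨ 1/4 = 1
¬((p → ¬p) → (q ∨ ¬p)) ∧ ((((p → q) ∧ (q ∧ r)) → ¬r) ∨ (((r → q) ∨ (q ∧ r)) → ((p ∨ r) ∧ r))) = 1/4 ∧ 1 = 1/4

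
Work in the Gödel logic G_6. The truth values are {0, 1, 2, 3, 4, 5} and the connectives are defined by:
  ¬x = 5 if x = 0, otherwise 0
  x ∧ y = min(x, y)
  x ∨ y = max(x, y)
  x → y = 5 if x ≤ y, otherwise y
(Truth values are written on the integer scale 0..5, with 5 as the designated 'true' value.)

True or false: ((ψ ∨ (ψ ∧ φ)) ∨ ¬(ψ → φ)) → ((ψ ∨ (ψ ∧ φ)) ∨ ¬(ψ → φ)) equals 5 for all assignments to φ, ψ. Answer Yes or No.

Yes

At φ = 2, ψ = 0, for instance:
ψ ∧ φ = 0 ∧ 2 = 0
ψ ∨ (ψ ∧ φ) = 0 ∨ 0 = 0
ψ → φ = 0 → 2 = 5
¬(ψ → φ) = ¬5 = 0
(ψ ∨ (ψ ∧ φ)) ∨ ¬(ψ → φ) = 0 ∨ 0 = 0
((ψ ∨ (ψ ∧ φ)) ∨ ¬(ψ → φ)) → ((ψ ∨ (ψ ∧ φ)) ∨ ¬(ψ → φ)) = 0 → 0 = 5
and checking the remaining 35 assignments likewise gives ≥ 5 in every case.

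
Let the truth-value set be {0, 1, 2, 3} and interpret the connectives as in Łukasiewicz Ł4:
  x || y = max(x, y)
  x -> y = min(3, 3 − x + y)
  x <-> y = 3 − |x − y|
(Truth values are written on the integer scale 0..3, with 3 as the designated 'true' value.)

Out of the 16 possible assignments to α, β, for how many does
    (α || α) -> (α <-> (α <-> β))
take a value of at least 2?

α = 0, β = 0 ↦ 3  ≥
α = 0, β = 1 ↦ 3  ≥
α = 0, β = 2 ↦ 3  ≥
α = 0, β = 3 ↦ 3  ≥
α = 1, β = 0 ↦ 3  ≥
α = 1, β = 1 ↦ 3  ≥
α = 1, β = 2 ↦ 3  ≥
α = 1, β = 3 ↦ 3  ≥
α = 2, β = 0 ↦ 3  ≥
α = 2, β = 1 ↦ 3  ≥
α = 2, β = 2 ↦ 3  ≥
α = 2, β = 3 ↦ 3  ≥
α = 3, β = 0 ↦ 0  <
α = 3, β = 1 ↦ 1  <
α = 3, β = 2 ↦ 2  ≥
α = 3, β = 3 ↦ 3  ≥
So 14 of the 16 assignments meet the threshold.

14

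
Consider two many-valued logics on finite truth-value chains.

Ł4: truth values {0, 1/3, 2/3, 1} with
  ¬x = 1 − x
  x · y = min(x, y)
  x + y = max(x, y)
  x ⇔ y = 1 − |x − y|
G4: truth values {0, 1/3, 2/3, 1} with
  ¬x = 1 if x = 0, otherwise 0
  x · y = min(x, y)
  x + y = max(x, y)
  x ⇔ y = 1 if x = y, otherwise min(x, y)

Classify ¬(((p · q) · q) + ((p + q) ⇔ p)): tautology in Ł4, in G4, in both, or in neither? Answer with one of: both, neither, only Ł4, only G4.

neither

In Ł4: at p = 0, q = 0 the value is 0 — not a tautology.
In G4: at p = 0, q = 0 the value is 0 — not a tautology.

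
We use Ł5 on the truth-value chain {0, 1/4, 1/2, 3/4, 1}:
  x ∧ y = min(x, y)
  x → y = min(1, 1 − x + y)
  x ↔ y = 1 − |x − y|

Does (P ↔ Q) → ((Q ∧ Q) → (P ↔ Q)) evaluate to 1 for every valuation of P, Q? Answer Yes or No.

Yes

At P = 1/2, Q = 1/2, for instance:
P ↔ Q = 1/2 ↔ 1/2 = 1
Q ∧ Q = 1/2 ∧ 1/2 = 1/2
(Q ∧ Q) → (P ↔ Q) = 1/2 → 1 = 1
(P ↔ Q) → ((Q ∧ Q) → (P ↔ Q)) = 1 → 1 = 1
and checking the remaining 24 assignments likewise gives ≥ 1 in every case.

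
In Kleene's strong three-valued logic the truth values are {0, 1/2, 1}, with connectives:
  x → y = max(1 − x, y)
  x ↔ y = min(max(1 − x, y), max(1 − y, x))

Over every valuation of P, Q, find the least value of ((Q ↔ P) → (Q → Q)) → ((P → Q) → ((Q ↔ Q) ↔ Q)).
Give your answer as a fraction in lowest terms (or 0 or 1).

Take P = 0, Q = 0:
Q ↔ P = 0 ↔ 0 = 1
Q → Q = 0 → 0 = 1
(Q ↔ P) → (Q → Q) = 1 → 1 = 1
P → Q = 0 → 0 = 1
Q ↔ Q = 0 ↔ 0 = 1
(Q ↔ Q) ↔ Q = 1 ↔ 0 = 0
(P → Q) → ((Q ↔ Q) ↔ Q) = 1 → 0 = 0
((Q ↔ P) → (Q → Q)) → ((P → Q) → ((Q ↔ Q) ↔ Q)) = 1 → 0 = 0
No assignment yields a value below 0, so this is the minimum.

0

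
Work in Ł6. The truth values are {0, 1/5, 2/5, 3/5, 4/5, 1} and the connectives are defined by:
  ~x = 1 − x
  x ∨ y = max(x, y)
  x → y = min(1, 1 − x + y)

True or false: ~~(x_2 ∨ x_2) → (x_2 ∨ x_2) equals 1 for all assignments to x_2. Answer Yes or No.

Yes

x_2 = 0 ↦ 1
x_2 = 1/5 ↦ 1
x_2 = 2/5 ↦ 1
x_2 = 3/5 ↦ 1
x_2 = 4/5 ↦ 1
x_2 = 1 ↦ 1
Every assignment gives a value ≥ 1.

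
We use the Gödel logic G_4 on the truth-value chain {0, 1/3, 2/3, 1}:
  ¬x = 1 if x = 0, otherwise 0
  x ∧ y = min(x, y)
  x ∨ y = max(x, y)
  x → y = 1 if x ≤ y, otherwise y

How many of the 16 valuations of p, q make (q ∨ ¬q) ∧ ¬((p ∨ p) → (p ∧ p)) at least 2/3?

p = 0, q = 0 ↦ 0  <
p = 0, q = 1/3 ↦ 0  <
p = 0, q = 2/3 ↦ 0  <
p = 0, q = 1 ↦ 0  <
p = 1/3, q = 0 ↦ 0  <
p = 1/3, q = 1/3 ↦ 0  <
p = 1/3, q = 2/3 ↦ 0  <
p = 1/3, q = 1 ↦ 0  <
p = 2/3, q = 0 ↦ 0  <
p = 2/3, q = 1/3 ↦ 0  <
p = 2/3, q = 2/3 ↦ 0  <
p = 2/3, q = 1 ↦ 0  <
p = 1, q = 0 ↦ 0  <
p = 1, q = 1/3 ↦ 0  <
p = 1, q = 2/3 ↦ 0  <
p = 1, q = 1 ↦ 0  <
So 0 of the 16 assignments meet the threshold.

0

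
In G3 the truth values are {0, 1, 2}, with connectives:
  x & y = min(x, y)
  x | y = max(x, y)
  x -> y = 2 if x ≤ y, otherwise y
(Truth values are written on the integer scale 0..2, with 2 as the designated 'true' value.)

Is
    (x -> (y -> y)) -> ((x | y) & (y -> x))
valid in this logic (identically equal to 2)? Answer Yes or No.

No

Counterexample: take x = 0, y = 0.
y -> y = 0 -> 0 = 2
x -> (y -> y) = 0 -> 2 = 2
x | y = 0 | 0 = 0
y -> x = 0 -> 0 = 2
(x | y) & (y -> x) = 0 & 2 = 0
(x -> (y -> y)) -> ((x | y) & (y -> x)) = 2 -> 0 = 0
This gives 0 ≠ 2.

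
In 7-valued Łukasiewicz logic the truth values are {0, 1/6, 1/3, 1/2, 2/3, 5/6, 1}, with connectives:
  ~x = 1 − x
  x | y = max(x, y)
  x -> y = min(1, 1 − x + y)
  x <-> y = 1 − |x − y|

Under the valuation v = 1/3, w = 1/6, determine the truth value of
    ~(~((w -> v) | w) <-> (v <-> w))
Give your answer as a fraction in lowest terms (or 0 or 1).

w -> v = 1/6 -> 1/3 = 1
(w -> v) | w = 1 | 1/6 = 1
~((w -> v) | w) = ~1 = 0
v <-> w = 1/3 <-> 1/6 = 5/6
~((w -> v) | w) <-> (v <-> w) = 0 <-> 5/6 = 1/6
~(~((w -> v) | w) <-> (v <-> w)) = ~1/6 = 5/6

5/6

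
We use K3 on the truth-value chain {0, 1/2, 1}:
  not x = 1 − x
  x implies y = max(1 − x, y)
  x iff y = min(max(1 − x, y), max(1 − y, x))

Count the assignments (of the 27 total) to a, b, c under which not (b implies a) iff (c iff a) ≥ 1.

value 1: 5 assignments (counts)
value 1/2: 17 assignments
value 0: 5 assignments
So 5 of the 27 assignments meet the threshold.

5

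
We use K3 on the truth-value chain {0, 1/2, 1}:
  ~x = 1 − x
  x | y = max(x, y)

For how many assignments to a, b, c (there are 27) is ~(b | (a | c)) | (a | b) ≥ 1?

16

value 1: 16 assignments (counts)
value 1/2: 10 assignments
value 0: 1 assignment
So 16 of the 27 assignments meet the threshold.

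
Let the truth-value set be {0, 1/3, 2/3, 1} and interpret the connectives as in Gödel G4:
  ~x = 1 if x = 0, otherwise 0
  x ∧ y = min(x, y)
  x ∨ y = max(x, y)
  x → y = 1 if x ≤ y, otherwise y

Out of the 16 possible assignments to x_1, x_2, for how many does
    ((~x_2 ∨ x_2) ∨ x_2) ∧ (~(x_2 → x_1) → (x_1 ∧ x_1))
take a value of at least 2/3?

x_1 = 0, x_2 = 0 ↦ 1  ≥
x_1 = 0, x_2 = 1/3 ↦ 0  <
x_1 = 0, x_2 = 2/3 ↦ 0  <
x_1 = 0, x_2 = 1 ↦ 0  <
x_1 = 1/3, x_2 = 0 ↦ 1  ≥
x_1 = 1/3, x_2 = 1/3 ↦ 1/3  <
x_1 = 1/3, x_2 = 2/3 ↦ 2/3  ≥
x_1 = 1/3, x_2 = 1 ↦ 1  ≥
x_1 = 2/3, x_2 = 0 ↦ 1  ≥
x_1 = 2/3, x_2 = 1/3 ↦ 1/3  <
x_1 = 2/3, x_2 = 2/3 ↦ 2/3  ≥
x_1 = 2/3, x_2 = 1 ↦ 1  ≥
x_1 = 1, x_2 = 0 ↦ 1  ≥
x_1 = 1, x_2 = 1/3 ↦ 1/3  <
x_1 = 1, x_2 = 2/3 ↦ 2/3  ≥
x_1 = 1, x_2 = 1 ↦ 1  ≥
So 10 of the 16 assignments meet the threshold.

10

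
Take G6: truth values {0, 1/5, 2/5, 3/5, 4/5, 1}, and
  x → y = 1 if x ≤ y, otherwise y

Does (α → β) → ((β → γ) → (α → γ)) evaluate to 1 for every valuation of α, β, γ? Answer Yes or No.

Yes

At α = 2/5, β = 2/5, γ = 0, for instance:
α → β = 2/5 → 2/5 = 1
β → γ = 2/5 → 0 = 0
α → γ = 2/5 → 0 = 0
(β → γ) → (α → γ) = 0 → 0 = 1
(α → β) → ((β → γ) → (α → γ)) = 1 → 1 = 1
and checking the remaining 215 assignments likewise gives ≥ 1 in every case.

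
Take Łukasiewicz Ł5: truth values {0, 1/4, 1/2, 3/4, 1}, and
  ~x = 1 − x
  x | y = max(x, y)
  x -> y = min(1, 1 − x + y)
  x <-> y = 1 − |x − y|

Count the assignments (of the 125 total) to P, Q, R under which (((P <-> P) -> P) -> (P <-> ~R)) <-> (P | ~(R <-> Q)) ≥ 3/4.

52

value 1: 17 assignments (counts)
value 3/4: 35 assignments (counts)
value 1/2: 37 assignments
value 1/4: 26 assignments
value 0: 10 assignments
So 52 of the 125 assignments meet the threshold.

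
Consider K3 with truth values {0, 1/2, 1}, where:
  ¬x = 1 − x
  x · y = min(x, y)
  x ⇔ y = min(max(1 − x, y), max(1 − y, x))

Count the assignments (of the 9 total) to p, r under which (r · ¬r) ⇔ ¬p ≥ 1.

p = 0, r = 0 ↦ 0  <
p = 0, r = 1/2 ↦ 1/2  <
p = 0, r = 1 ↦ 0  <
p = 1/2, r = 0 ↦ 1/2  <
p = 1/2, r = 1/2 ↦ 1/2  <
p = 1/2, r = 1 ↦ 1/2  <
p = 1, r = 0 ↦ 1  ≥
p = 1, r = 1/2 ↦ 1/2  <
p = 1, r = 1 ↦ 1  ≥
So 2 of the 9 assignments meet the threshold.

2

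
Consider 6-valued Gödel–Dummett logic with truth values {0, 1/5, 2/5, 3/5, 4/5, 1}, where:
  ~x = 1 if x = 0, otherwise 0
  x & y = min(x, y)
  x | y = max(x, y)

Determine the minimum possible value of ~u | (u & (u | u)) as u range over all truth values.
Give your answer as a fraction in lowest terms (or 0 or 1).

1/5

Take u = 1/5:
~u = ~1/5 = 0
u | u = 1/5 | 1/5 = 1/5
u & (u | u) = 1/5 & 1/5 = 1/5
~u | (u & (u | u)) = 0 | 1/5 = 1/5
No assignment yields a value below 1/5, so this is the minimum.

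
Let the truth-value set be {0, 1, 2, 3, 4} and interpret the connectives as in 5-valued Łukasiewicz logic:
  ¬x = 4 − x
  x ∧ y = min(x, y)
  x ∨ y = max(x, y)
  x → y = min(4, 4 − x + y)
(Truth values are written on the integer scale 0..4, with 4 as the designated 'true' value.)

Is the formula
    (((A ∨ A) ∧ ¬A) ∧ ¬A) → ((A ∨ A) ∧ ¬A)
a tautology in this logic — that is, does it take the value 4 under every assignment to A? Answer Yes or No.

Yes

A = 0 ↦ 4
A = 1 ↦ 4
A = 2 ↦ 4
A = 3 ↦ 4
A = 4 ↦ 4
Every assignment gives a value ≥ 4.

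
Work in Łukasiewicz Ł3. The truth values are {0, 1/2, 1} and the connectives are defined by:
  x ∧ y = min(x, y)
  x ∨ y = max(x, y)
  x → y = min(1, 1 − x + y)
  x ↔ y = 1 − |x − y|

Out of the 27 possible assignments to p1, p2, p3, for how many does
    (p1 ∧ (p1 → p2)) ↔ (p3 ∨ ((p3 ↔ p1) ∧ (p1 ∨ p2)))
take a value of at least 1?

value 1: 9 assignments (counts)
value 1/2: 12 assignments
value 0: 6 assignments
So 9 of the 27 assignments meet the threshold.

9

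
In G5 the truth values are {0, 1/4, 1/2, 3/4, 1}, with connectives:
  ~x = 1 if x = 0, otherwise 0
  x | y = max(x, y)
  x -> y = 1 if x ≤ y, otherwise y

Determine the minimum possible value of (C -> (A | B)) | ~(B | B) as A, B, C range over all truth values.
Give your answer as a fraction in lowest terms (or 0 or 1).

Take A = 0, B = 1/4, C = 1/2:
A | B = 0 | 1/4 = 1/4
C -> (A | B) = 1/2 -> 1/4 = 1/4
B | B = 1/4 | 1/4 = 1/4
~(B | B) = ~1/4 = 0
(C -> (A | B)) | ~(B | B) = 1/4 | 0 = 1/4
No assignment yields a value below 1/4, so this is the minimum.

1/4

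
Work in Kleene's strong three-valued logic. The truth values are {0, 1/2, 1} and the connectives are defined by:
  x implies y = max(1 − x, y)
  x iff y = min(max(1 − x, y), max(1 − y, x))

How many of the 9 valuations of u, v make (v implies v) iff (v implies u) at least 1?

u = 0, v = 0 ↦ 1  ≥
u = 0, v = 1/2 ↦ 1/2  <
u = 0, v = 1 ↦ 0  <
u = 1/2, v = 0 ↦ 1  ≥
u = 1/2, v = 1/2 ↦ 1/2  <
u = 1/2, v = 1 ↦ 1/2  <
u = 1, v = 0 ↦ 1  ≥
u = 1, v = 1/2 ↦ 1/2  <
u = 1, v = 1 ↦ 1  ≥
So 4 of the 9 assignments meet the threshold.

4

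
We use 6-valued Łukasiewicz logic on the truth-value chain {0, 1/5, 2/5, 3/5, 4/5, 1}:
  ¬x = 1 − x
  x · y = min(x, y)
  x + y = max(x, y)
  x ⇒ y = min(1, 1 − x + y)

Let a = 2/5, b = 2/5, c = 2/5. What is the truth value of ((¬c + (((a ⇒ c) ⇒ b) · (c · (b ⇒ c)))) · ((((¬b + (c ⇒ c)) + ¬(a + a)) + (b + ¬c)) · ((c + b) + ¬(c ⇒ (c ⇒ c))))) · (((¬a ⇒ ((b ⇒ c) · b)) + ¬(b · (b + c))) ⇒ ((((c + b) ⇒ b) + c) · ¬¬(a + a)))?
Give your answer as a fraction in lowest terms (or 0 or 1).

¬c = ¬2/5 = 3/5
a ⇒ c = 2/5 ⇒ 2/5 = 1
(a ⇒ c) ⇒ b = 1 ⇒ 2/5 = 2/5
b ⇒ c = 2/5 ⇒ 2/5 = 1
c · (b ⇒ c) = 2/5 · 1 = 2/5
((a ⇒ c) ⇒ b) · (c · (b ⇒ c)) = 2/5 · 2/5 = 2/5
¬c + (((a ⇒ c) ⇒ b) · (c · (b ⇒ c))) = 3/5 + 2/5 = 3/5
¬b = ¬2/5 = 3/5
c ⇒ c = 2/5 ⇒ 2/5 = 1
¬b + (c ⇒ c) = 3/5 + 1 = 1
a + a = 2/5 + 2/5 = 2/5
¬(a + a) = ¬2/5 = 3/5
(¬b + (c ⇒ c)) + ¬(a + a) = 1 + 3/5 = 1
¬c = ¬2/5 = 3/5
b + ¬c = 2/5 + 3/5 = 3/5
((¬b + (c ⇒ c)) + ¬(a + a)) + (b + ¬c) = 1 + 3/5 = 1
c + b = 2/5 + 2/5 = 2/5
c ⇒ c = 2/5 ⇒ 2/5 = 1
c ⇒ (c ⇒ c) = 2/5 ⇒ 1 = 1
¬(c ⇒ (c ⇒ c)) = ¬1 = 0
(c + b) + ¬(c ⇒ (c ⇒ c)) = 2/5 + 0 = 2/5
(((¬b + (c ⇒ c)) + ¬(a + a)) + (b + ¬c)) · ((c + b) + ¬(c ⇒ (c ⇒ c))) = 1 · 2/5 = 2/5
(¬c + (((a ⇒ c) ⇒ b) · (c · (b ⇒ c)))) · ((((¬b + (c ⇒ c)) + ¬(a + a)) + (b + ¬c)) · ((c + b) + ¬(c ⇒ (c ⇒ c)))) = 3/5 · 2/5 = 2/5
¬a = ¬2/5 = 3/5
b ⇒ c = 2/5 ⇒ 2/5 = 1
(b ⇒ c) · b = 1 · 2/5 = 2/5
¬a ⇒ ((b ⇒ c) · b) = 3/5 ⇒ 2/5 = 4/5
b + c = 2/5 + 2/5 = 2/5
b · (b + c) = 2/5 · 2/5 = 2/5
¬(b · (b + c)) = ¬2/5 = 3/5
(¬a ⇒ ((b ⇒ c) · b)) + ¬(b · (b + c)) = 4/5 + 3/5 = 4/5
c + b = 2/5 + 2/5 = 2/5
(c + b) ⇒ b = 2/5 ⇒ 2/5 = 1
((c + b) ⇒ b) + c = 1 + 2/5 = 1
a + a = 2/5 + 2/5 = 2/5
¬(a + a) = ¬2/5 = 3/5
¬¬(a + a) = ¬3/5 = 2/5
(((c + b) ⇒ b) + c) · ¬¬(a + a) = 1 · 2/5 = 2/5
((¬a ⇒ ((b ⇒ c) · b)) + ¬(b · (b + c))) ⇒ ((((c + b) ⇒ b) + c) · ¬¬(a + a)) = 4/5 ⇒ 2/5 = 3/5
((¬c + (((a ⇒ c) ⇒ b) · (c · (b ⇒ c)))) · ((((¬b + (c ⇒ c)) + ¬(a + a)) + (b + ¬c)) · ((c + b) + ¬(c ⇒ (c ⇒ c))))) · (((¬a ⇒ ((b ⇒ c) · b)) + ¬(b · (b + c))) ⇒ ((((c + b) ⇒ b) + c) · ¬¬(a + a))) = 2/5 · 3/5 = 2/5

2/5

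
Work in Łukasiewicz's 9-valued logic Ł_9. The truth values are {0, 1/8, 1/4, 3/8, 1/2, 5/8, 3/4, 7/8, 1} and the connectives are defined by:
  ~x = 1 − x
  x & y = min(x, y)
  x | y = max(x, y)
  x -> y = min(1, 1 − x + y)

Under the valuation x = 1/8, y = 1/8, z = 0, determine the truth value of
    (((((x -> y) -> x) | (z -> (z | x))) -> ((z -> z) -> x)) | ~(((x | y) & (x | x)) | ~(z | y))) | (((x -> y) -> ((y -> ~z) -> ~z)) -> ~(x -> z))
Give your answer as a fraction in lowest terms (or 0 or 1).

x -> y = 1/8 -> 1/8 = 1
(x -> y) -> x = 1 -> 1/8 = 1/8
z | x = 0 | 1/8 = 1/8
z -> (z | x) = 0 -> 1/8 = 1
((x -> y) -> x) | (z -> (z | x)) = 1/8 | 1 = 1
z -> z = 0 -> 0 = 1
(z -> z) -> x = 1 -> 1/8 = 1/8
(((x -> y) -> x) | (z -> (z | x))) -> ((z -> z) -> x) = 1 -> 1/8 = 1/8
x | y = 1/8 | 1/8 = 1/8
x | x = 1/8 | 1/8 = 1/8
(x | y) & (x | x) = 1/8 & 1/8 = 1/8
z | y = 0 | 1/8 = 1/8
~(z | y) = ~1/8 = 7/8
((x | y) & (x | x)) | ~(z | y) = 1/8 | 7/8 = 7/8
~(((x | y) & (x | x)) | ~(z | y)) = ~7/8 = 1/8
((((x -> y) -> x) | (z -> (z | x))) -> ((z -> z) -> x)) | ~(((x | y) & (x | x)) | ~(z | y)) = 1/8 | 1/8 = 1/8
x -> y = 1/8 -> 1/8 = 1
~z = ~0 = 1
y -> ~z = 1/8 -> 1 = 1
~z = ~0 = 1
(y -> ~z) -> ~z = 1 -> 1 = 1
(x -> y) -> ((y -> ~z) -> ~z) = 1 -> 1 = 1
x -> z = 1/8 -> 0 = 7/8
~(x -> z) = ~7/8 = 1/8
((x -> y) -> ((y -> ~z) -> ~z)) -> ~(x -> z) = 1 -> 1/8 = 1/8
(((((x -> y) -> x) | (z -> (z | x))) -> ((z -> z) -> x)) | ~(((x | y) & (x | x)) | ~(z | y))) | (((x -> y) -> ((y -> ~z) -> ~z)) -> ~(x -> z)) = 1/8 | 1/8 = 1/8

1/8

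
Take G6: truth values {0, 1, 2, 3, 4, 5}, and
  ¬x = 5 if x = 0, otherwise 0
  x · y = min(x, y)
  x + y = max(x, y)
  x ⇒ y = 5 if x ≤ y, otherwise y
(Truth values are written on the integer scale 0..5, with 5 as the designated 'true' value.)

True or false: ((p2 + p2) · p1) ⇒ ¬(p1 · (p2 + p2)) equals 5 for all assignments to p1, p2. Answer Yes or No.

Counterexample: take p1 = 1, p2 = 1.
p2 + p2 = 1 + 1 = 1
(p2 + p2) · p1 = 1 · 1 = 1
p1 · (p2 + p2) = 1 · 1 = 1
¬(p1 · (p2 + p2)) = ¬1 = 0
((p2 + p2) · p1) ⇒ ¬(p1 · (p2 + p2)) = 1 ⇒ 0 = 0
This gives 0 ≠ 5.

No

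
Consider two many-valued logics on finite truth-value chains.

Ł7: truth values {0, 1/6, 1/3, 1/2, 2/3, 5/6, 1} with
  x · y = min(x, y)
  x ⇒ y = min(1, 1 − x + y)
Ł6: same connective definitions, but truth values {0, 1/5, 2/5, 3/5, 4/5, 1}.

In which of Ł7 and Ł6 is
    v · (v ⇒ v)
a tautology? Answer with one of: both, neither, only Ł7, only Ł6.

In Ł7: at v = 0 the value is 0 — not a tautology.
In Ł6: at v = 0 the value is 0 — not a tautology.

neither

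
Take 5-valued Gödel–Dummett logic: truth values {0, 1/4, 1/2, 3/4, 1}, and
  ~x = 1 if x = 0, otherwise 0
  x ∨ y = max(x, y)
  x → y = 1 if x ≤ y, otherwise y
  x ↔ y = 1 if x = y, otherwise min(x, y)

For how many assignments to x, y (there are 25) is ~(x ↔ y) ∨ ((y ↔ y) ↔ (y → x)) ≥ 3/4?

20

value 1: 19 assignments (counts)
value 3/4: 1 assignment (counts)
value 1/2: 2 assignments
value 1/4: 3 assignments
So 20 of the 25 assignments meet the threshold.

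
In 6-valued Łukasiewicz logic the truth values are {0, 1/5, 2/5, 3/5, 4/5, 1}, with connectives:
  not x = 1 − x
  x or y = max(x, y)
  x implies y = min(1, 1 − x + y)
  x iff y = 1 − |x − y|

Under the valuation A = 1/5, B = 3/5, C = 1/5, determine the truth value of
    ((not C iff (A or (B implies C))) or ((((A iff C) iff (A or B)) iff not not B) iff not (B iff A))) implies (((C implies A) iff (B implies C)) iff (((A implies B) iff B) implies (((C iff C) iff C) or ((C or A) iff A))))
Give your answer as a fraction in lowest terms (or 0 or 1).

not C = not 1/5 = 4/5
B implies C = 3/5 implies 1/5 = 3/5
A or (B implies C) = 1/5 or 3/5 = 3/5
not C iff (A or (B implies C)) = 4/5 iff 3/5 = 4/5
A iff C = 1/5 iff 1/5 = 1
A or B = 1/5 or 3/5 = 3/5
(A iff C) iff (A or B) = 1 iff 3/5 = 3/5
not B = not 3/5 = 2/5
not not B = not 2/5 = 3/5
((A iff C) iff (A or B)) iff not not B = 3/5 iff 3/5 = 1
B iff A = 3/5 iff 1/5 = 3/5
not (B iff A) = not 3/5 = 2/5
(((A iff C) iff (A or B)) iff not not B) iff not (B iff A) = 1 iff 2/5 = 2/5
(not C iff (A or (B implies C))) or ((((A iff C) iff (A or B)) iff not not B) iff not (B iff A)) = 4/5 or 2/5 = 4/5
C implies A = 1/5 implies 1/5 = 1
B implies C = 3/5 implies 1/5 = 3/5
(C implies A) iff (B implies C) = 1 iff 3/5 = 3/5
A implies B = 1/5 implies 3/5 = 1
(A implies B) iff B = 1 iff 3/5 = 3/5
C iff C = 1/5 iff 1/5 = 1
(C iff C) iff C = 1 iff 1/5 = 1/5
C or A = 1/5 or 1/5 = 1/5
(C or A) iff A = 1/5 iff 1/5 = 1
((C iff C) iff C) or ((C or A) iff A) = 1/5 or 1 = 1
((A implies B) iff B) implies (((C iff C) iff C) or ((C or A) iff A)) = 3/5 implies 1 = 1
((C implies A) iff (B implies C)) iff (((A implies B) iff B) implies (((C iff C) iff C) or ((C or A) iff A))) = 3/5 iff 1 = 3/5
((not C iff (A or (B implies C))) or ((((A iff C) iff (A or B)) iff not not B) iff not (B iff A))) implies (((C implies A) iff (B implies C)) iff (((A implies B) iff B) implies (((C iff C) iff C) or ((C or A) iff A)))) = 4/5 implies 3/5 = 4/5

4/5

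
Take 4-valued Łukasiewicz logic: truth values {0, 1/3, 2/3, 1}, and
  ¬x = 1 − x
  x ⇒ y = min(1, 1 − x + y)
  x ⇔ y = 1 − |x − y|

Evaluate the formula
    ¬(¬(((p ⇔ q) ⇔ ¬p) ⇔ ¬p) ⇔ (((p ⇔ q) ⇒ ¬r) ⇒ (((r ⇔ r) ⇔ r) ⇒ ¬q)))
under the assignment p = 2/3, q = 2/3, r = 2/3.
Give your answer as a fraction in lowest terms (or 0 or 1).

p ⇔ q = 2/3 ⇔ 2/3 = 1
¬p = ¬2/3 = 1/3
(p ⇔ q) ⇔ ¬p = 1 ⇔ 1/3 = 1/3
¬p = ¬2/3 = 1/3
((p ⇔ q) ⇔ ¬p) ⇔ ¬p = 1/3 ⇔ 1/3 = 1
¬(((p ⇔ q) ⇔ ¬p) ⇔ ¬p) = ¬1 = 0
p ⇔ q = 2/3 ⇔ 2/3 = 1
¬r = ¬2/3 = 1/3
(p ⇔ q) ⇒ ¬r = 1 ⇒ 1/3 = 1/3
r ⇔ r = 2/3 ⇔ 2/3 = 1
(r ⇔ r) ⇔ r = 1 ⇔ 2/3 = 2/3
¬q = ¬2/3 = 1/3
((r ⇔ r) ⇔ r) ⇒ ¬q = 2/3 ⇒ 1/3 = 2/3
((p ⇔ q) ⇒ ¬r) ⇒ (((r ⇔ r) ⇔ r) ⇒ ¬q) = 1/3 ⇒ 2/3 = 1
¬(((p ⇔ q) ⇔ ¬p) ⇔ ¬p) ⇔ (((p ⇔ q) ⇒ ¬r) ⇒ (((r ⇔ r) ⇔ r) ⇒ ¬q)) = 0 ⇔ 1 = 0
¬(¬(((p ⇔ q) ⇔ ¬p) ⇔ ¬p) ⇔ (((p ⇔ q) ⇒ ¬r) ⇒ (((r ⇔ r) ⇔ r) ⇒ ¬q))) = ¬0 = 1

1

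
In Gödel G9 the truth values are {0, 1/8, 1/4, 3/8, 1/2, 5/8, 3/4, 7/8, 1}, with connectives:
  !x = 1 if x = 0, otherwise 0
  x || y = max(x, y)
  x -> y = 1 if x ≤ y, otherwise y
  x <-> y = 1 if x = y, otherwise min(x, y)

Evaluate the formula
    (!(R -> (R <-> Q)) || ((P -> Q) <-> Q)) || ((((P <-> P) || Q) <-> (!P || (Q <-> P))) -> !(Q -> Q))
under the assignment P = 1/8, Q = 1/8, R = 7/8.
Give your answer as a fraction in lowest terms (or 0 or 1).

1/8

R <-> Q = 7/8 <-> 1/8 = 1/8
R -> (R <-> Q) = 7/8 -> 1/8 = 1/8
!(R -> (R <-> Q)) = !1/8 = 0
P -> Q = 1/8 -> 1/8 = 1
(P -> Q) <-> Q = 1 <-> 1/8 = 1/8
!(R -> (R <-> Q)) || ((P -> Q) <-> Q) = 0 || 1/8 = 1/8
P <-> P = 1/8 <-> 1/8 = 1
(P <-> P) || Q = 1 || 1/8 = 1
!P = !1/8 = 0
Q <-> P = 1/8 <-> 1/8 = 1
!P || (Q <-> P) = 0 || 1 = 1
((P <-> P) || Q) <-> (!P || (Q <-> P)) = 1 <-> 1 = 1
Q -> Q = 1/8 -> 1/8 = 1
!(Q -> Q) = !1 = 0
(((P <-> P) || Q) <-> (!P || (Q <-> P))) -> !(Q -> Q) = 1 -> 0 = 0
(!(R -> (R <-> Q)) || ((P -> Q) <-> Q)) || ((((P <-> P) || Q) <-> (!P || (Q <-> P))) -> !(Q -> Q)) = 1/8 || 0 = 1/8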